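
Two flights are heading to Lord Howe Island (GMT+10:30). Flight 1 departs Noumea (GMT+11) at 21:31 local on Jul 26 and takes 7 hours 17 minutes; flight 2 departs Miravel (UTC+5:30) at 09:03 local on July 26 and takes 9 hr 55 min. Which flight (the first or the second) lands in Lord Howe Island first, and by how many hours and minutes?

the second, by 4 hours 20 minutes

Flight 1 in UTC: 21:31 − 11:00 = 10:31 on Jul 26.
+7 hours 17 minutes → arrive 17:48 UTC on Jul 26.
Flight 2 in UTC: 09:03 − 5:30 = 03:33 on Jul 26.
+9 hours 55 minutes → arrive 13:28 UTC on Jul 26.
Flight 2 lands earlier by 4 hours 20 minutes.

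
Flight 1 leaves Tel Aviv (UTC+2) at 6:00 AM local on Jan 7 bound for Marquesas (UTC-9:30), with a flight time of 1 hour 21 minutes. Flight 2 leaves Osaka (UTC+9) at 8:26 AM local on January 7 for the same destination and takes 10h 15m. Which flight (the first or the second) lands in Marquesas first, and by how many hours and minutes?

the first, by 4 hours 20 minutes

Flight 1 in UTC: 6:00 AM − 2:00 = 4:00 AM on Jan 7.
+1 hour and 21 minutes → arrive 5:21 AM UTC on Jan 7.
Flight 2 in UTC: 8:26 AM − 9:00 = 11:26 PM on Jan 6.
+10 hours 15 minutes → arrive 9:41 AM UTC on Jan 7.
Flight 1 lands earlier by 4 hours 20 minutes.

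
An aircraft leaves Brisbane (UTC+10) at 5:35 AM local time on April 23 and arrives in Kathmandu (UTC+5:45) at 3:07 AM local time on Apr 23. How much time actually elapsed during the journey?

1 hour 47 minutes

Departure in UTC: 5:35 AM − 10:00 = 7:35 PM on Apr 22.
Arrival in UTC: 3:07 AM − 5:45 = 9:22 PM on Apr 22.
Elapsed = 9:22 PM − 7:35 PM = 1 hour 47 minutes.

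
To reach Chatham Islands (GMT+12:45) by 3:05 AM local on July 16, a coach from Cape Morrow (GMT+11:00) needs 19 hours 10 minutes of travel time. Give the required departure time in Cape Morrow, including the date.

6:10 AM on July 15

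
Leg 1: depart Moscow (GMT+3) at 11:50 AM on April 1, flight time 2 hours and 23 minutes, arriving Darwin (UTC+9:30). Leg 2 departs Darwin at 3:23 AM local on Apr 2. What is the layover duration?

6 hours 40 minutes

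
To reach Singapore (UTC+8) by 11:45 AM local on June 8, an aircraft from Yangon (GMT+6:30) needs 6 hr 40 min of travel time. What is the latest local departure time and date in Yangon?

3:35 AM on June 8

Target arrival in UTC: 11:45 AM − 8:00 = 3:45 AM on Jun 8.
Subtract 6 hours 40 minutes → departure 9:05 PM UTC on Jun 7.
Yangon is UTC+6:30: 9:05 PM + 6:30 = 3:35 AM on Jun 8.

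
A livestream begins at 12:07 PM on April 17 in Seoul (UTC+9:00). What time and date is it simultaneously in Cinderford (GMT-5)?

10:07 PM on April 16

Cinderford is 14:00 behind Seoul.
Shift by the zone difference: 12:07 PM − 14:00 = 10:07 PM on Apr 16 in Cinderford.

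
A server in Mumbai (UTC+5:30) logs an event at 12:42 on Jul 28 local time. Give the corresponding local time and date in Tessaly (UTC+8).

Tessaly is 2:30 ahead of Mumbai.
Shift by the zone difference: 12:42 + 2:30 = 15:12 on Jul 28 in Tessaly.

15:12 on July 28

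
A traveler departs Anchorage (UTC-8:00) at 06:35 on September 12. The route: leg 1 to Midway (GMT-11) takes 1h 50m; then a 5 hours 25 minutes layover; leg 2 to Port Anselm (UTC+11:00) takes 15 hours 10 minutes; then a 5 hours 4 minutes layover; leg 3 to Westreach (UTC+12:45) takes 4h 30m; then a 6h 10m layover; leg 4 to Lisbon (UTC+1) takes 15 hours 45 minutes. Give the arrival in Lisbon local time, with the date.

21:29 on Sep 14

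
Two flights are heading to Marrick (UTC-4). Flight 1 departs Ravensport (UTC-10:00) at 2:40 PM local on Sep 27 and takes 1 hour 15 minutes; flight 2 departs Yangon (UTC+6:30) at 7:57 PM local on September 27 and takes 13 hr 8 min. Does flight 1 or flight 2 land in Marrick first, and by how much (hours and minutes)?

Flight 1 in UTC: 2:40 PM + 10:00 = 12:40 AM on Sep 28.
+1 hour 15 minutes → arrive 1:55 AM UTC on Sep 28.
Flight 2 in UTC: 7:57 PM − 6:30 = 1:27 PM on Sep 27.
+13 hours 8 minutes → arrive 2:35 AM UTC on Sep 28.
Flight 1 lands earlier by 40 minutes.

the first, by 40 minutes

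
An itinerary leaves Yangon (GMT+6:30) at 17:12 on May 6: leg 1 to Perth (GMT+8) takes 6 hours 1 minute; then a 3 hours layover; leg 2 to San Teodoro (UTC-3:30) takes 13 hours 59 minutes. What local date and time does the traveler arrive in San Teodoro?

06:12 on May 7

Convert departure to UTC: 17:12 − 6:30 = 10:42 UTC on May 6.
Add 6 hours 1 minute leg 1 → 16:43 UTC.
Add 3 hours layover in Perth → 19:43 UTC.
Add 13 hours and 59 minutes leg 2 → 09:42 UTC (May 7).
San Teodoro is UTC−3:30, so local arrival = 09:42 − 3:30 = 06:12 on May 7.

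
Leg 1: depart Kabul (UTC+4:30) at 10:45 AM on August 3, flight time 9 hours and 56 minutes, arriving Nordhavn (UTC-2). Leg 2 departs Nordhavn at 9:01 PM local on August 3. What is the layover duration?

6 hours 50 minutes

Convert departure to UTC: 10:45 AM − 4:30 = 6:15 AM UTC on Aug 3.
Add 9 hours 56 minutes flight time → 4:11 PM UTC.
Nordhavn is UTC−2:00, so local arrival = 4:11 PM − 2:00 = 2:11 PM on Aug 3.
Layover = 9:01 PM − 2:11 PM = 6 hours 50 minutes.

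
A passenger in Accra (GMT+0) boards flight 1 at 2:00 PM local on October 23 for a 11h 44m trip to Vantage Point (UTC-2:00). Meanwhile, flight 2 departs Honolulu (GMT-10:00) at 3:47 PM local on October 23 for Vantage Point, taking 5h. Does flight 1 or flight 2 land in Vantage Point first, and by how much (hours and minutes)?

Flight 1 departs at 2:00 PM UTC (Oct 23).
+11 hours 44 minutes → arrive 1:44 AM UTC on Oct 24.
Flight 2 in UTC: 3:47 PM + 10:00 = 1:47 AM on Oct 24.
+5 hours → arrive 6:47 AM UTC on Oct 24.
Flight 1 lands earlier by 5 hours 3 minutes.

the first, by 5 hours 3 minutes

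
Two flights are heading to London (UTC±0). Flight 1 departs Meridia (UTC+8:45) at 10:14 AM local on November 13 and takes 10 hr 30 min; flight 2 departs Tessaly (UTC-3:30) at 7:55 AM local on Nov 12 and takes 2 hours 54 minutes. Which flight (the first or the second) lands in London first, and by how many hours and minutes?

Flight 1 in UTC: 10:14 AM − 8:45 = 1:29 AM on Nov 13.
+10 hours and 30 minutes → arrive 11:59 AM UTC on Nov 13.
Flight 2 in UTC: 7:55 AM + 3:30 = 11:25 AM on Nov 12.
+2 hours 54 minutes → arrive 2:19 PM UTC on Nov 12.
Flight 2 lands earlier by 21 hours 40 minutes.

the second, by 21 hours 40 minutes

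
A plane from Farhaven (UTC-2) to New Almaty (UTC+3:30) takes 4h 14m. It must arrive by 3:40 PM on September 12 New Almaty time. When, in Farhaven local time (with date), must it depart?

5:56 AM on September 12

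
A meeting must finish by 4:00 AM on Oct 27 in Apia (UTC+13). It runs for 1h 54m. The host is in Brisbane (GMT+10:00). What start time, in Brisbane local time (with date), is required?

11:06 PM on Oct 26

Target end time in UTC: 4:00 AM − 13:00 = 3:00 PM on Oct 26.
Subtract 1 hour 54 minutes → start 1:06 PM UTC on Oct 26.
Brisbane is UTC+10:00: 1:06 PM + 10:00 = 11:06 PM on Oct 26.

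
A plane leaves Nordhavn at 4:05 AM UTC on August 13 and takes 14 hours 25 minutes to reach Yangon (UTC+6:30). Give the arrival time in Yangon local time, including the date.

1:00 AM on August 14

Departure is given in UTC: 4:05 AM on Aug 13.
Add 14 hours and 25 minutes → 6:30 PM UTC.
Yangon is UTC+6:30: 6:30 PM + 6:30 = 1:00 AM on Aug 14.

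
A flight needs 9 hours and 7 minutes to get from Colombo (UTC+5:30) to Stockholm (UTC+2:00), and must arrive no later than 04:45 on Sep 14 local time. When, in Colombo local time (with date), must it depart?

Target arrival in UTC: 04:45 − 2:00 = 02:45 on Sep 14.
Subtract 9 hours and 7 minutes → departure 17:38 UTC on Sep 13.
Colombo is UTC+5:30: 17:38 + 5:30 = 23:08 on Sep 13.

23:08 on Sep 13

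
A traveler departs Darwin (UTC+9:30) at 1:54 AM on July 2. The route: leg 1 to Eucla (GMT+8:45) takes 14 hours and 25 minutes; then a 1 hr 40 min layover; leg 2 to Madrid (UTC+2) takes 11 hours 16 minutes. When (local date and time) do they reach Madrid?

Convert departure to UTC: 1:54 AM − 9:30 = 4:24 PM UTC on Jul 1.
Add 14 hours 25 minutes leg 1 → 6:49 AM UTC (Jul 2).
Add 1 hour and 40 minutes layover in Eucla → 8:29 AM UTC.
Add 11 hours and 16 minutes leg 2 → 7:45 PM UTC.
Madrid is UTC+2:00, so local arrival = 7:45 PM + 2:00 = 9:45 PM on Jul 2.

9:45 PM on July 2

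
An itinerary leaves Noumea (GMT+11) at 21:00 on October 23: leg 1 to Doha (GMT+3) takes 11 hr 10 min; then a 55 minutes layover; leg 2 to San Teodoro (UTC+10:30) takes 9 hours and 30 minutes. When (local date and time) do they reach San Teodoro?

Convert departure to UTC: 21:00 − 11:00 = 10:00 UTC on Oct 23.
Add 11 hours and 10 minutes leg 1 → 21:10 UTC.
Add 55 minutes layover in Doha → 22:05 UTC.
Add 9 hours and 30 minutes leg 2 → 07:35 UTC (Oct 24).
San Teodoro is UTC+10:30, so local arrival = 07:35 + 10:30 = 18:05 on Oct 24.

18:05 on October 24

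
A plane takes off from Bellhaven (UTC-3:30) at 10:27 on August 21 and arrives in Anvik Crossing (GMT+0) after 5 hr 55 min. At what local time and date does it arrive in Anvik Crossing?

19:52 on Aug 21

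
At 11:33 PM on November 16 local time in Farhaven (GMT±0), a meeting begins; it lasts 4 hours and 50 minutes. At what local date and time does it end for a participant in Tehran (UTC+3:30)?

Tehran is 3:30 ahead of Farhaven.
After 4 hours and 50 minutes it is 4:23 AM (Nov 17) in Farhaven.
Shift by the zone difference: 4:23 AM + 3:30 = 7:53 AM on Nov 17 in Tehran.

7:53 AM on Nov 17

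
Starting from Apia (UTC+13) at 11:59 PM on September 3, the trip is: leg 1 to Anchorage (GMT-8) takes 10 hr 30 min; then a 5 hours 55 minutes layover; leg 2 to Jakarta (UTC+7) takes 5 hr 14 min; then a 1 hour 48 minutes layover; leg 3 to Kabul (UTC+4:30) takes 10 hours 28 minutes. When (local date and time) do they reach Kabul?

1:24 AM on September 5

Convert departure to UTC: 11:59 PM − 13:00 = 10:59 AM UTC on Sep 3.
Add 10 hours and 30 minutes leg 1 → 9:29 PM UTC.
Add 5 hours and 55 minutes layover in Anchorage → 3:24 AM UTC (Sep 4).
Add 5 hours and 14 minutes leg 2 → 8:38 AM UTC.
Add 1 hour and 48 minutes layover in Jakarta → 10:26 AM UTC.
Add 10 hours 28 minutes leg 3 → 8:54 PM UTC.
Kabul is UTC+4:30, so local arrival = 8:54 PM + 4:30 = 1:24 AM on Sep 5.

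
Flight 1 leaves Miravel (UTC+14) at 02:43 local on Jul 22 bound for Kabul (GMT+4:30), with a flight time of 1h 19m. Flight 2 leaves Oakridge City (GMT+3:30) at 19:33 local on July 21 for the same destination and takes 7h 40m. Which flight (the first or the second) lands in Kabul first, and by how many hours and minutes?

the first, by 9 hours 41 minutes

Flight 1 in UTC: 02:43 − 14:00 = 12:43 on Jul 21.
+1 hour 19 minutes → arrive 14:02 UTC on Jul 21.
Flight 2 in UTC: 19:33 − 3:30 = 16:03 on Jul 21.
+7 hours and 40 minutes → arrive 23:43 UTC on Jul 21.
Flight 1 lands earlier by 9 hours 41 minutes.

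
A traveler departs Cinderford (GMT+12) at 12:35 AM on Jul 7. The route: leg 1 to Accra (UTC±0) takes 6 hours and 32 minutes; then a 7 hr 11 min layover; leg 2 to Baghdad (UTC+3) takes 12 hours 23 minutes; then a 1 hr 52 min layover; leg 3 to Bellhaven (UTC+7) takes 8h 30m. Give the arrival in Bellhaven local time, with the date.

Convert departure to UTC: 12:35 AM − 12:00 = 12:35 PM UTC on Jul 6.
Add 6 hours and 32 minutes leg 1 → 7:07 PM UTC.
Add 7 hours 11 minutes layover in Accra → 2:18 AM UTC (Jul 7).
Add 12 hours and 23 minutes leg 2 → 2:41 PM UTC.
Add 1 hour and 52 minutes layover in Baghdad → 4:33 PM UTC.
Add 8 hours and 30 minutes leg 3 → 1:03 AM UTC (Jul 8).
Bellhaven is UTC+7:00, so local arrival = 1:03 AM + 7:00 = 8:03 AM on Jul 8.

8:03 AM on Jul 8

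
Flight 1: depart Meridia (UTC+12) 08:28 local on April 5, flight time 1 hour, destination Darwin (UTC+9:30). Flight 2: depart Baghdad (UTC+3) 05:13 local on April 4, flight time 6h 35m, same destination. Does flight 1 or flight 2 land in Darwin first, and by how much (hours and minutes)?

the second, by 12 hours 40 minutes

Flight 1 in UTC: 08:28 − 12:00 = 20:28 on Apr 4.
+1 hour → arrive 21:28 UTC on Apr 4.
Flight 2 in UTC: 05:13 − 3:00 = 02:13 on Apr 4.
+6 hours and 35 minutes → arrive 08:48 UTC on Apr 4.
Flight 2 lands earlier by 12 hours 40 minutes.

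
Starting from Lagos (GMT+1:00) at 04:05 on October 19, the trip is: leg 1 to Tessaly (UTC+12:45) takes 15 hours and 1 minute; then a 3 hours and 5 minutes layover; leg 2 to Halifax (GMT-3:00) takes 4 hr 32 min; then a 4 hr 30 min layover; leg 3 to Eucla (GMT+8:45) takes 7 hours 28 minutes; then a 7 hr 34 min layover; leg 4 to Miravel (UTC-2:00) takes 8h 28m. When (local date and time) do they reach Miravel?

03:43 on October 21

Convert departure to UTC: 04:05 − 1:00 = 03:05 UTC on Oct 19.
Add 15 hours and 1 minute leg 1 → 18:06 UTC.
Add 3 hours 5 minutes layover in Tessaly → 21:11 UTC.
Add 4 hours 32 minutes leg 2 → 01:43 UTC (Oct 20).
Add 4 hours and 30 minutes layover in Halifax → 06:13 UTC.
Add 7 hours 28 minutes leg 3 → 13:41 UTC.
Add 7 hours and 34 minutes layover in Eucla → 21:15 UTC.
Add 8 hours 28 minutes leg 4 → 05:43 UTC (Oct 21).
Miravel is UTC−2:00, so local arrival = 05:43 − 2:00 = 03:43 on Oct 21.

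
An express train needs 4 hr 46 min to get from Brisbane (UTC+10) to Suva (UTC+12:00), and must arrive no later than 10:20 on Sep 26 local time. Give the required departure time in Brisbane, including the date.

03:34 on Sep 26

Target arrival in UTC: 10:20 − 12:00 = 22:20 on Sep 25.
Subtract 4 hours 46 minutes → departure 17:34 UTC on Sep 25.
Brisbane is UTC+10:00: 17:34 + 10:00 = 03:34 on Sep 26.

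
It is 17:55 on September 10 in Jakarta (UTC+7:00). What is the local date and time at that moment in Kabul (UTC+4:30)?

Kabul is 2:30 behind Jakarta.
Shift by the zone difference: 17:55 − 2:30 = 15:25 on Sep 10 in Kabul.

15:25 on Sep 10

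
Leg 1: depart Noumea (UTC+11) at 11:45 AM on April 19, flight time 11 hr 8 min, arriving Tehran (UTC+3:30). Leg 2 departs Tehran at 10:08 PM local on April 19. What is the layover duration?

Convert departure to UTC: 11:45 AM − 11:00 = 12:45 AM UTC on Apr 19.
Add 11 hours and 8 minutes flight time → 11:53 AM UTC.
Tehran is UTC+3:30, so local arrival = 11:53 AM + 3:30 = 3:23 PM on Apr 19.
Layover = 10:08 PM − 3:23 PM = 6 hours 45 minutes.

6 hours 45 minutes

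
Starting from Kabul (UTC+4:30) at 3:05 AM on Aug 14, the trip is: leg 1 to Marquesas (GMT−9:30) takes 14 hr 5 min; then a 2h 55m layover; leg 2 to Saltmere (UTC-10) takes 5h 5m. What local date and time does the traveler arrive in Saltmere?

10:40 AM on August 14

Convert departure to UTC: 3:05 AM − 4:30 = 10:35 PM UTC on Aug 13.
Add 14 hours and 5 minutes leg 1 → 12:40 PM UTC (Aug 14).
Add 2 hours and 55 minutes layover in Marquesas → 3:35 PM UTC.
Add 5 hours and 5 minutes leg 2 → 8:40 PM UTC.
Saltmere is UTC−10:00, so local arrival = 8:40 PM − 10:00 = 10:40 AM on Aug 14.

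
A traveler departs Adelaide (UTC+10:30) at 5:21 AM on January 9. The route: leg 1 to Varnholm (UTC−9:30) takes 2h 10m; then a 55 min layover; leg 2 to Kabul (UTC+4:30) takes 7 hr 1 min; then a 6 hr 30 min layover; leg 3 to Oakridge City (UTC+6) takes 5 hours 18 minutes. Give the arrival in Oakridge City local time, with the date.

Convert departure to UTC: 5:21 AM − 10:30 = 6:51 PM UTC on Jan 8.
Add 2 hours and 10 minutes leg 1 → 9:01 PM UTC.
Add 55 minutes layover in Varnholm → 9:56 PM UTC.
Add 7 hours 1 minute leg 2 → 4:57 AM UTC (Jan 9).
Add 6 hours and 30 minutes layover in Kabul → 11:27 AM UTC.
Add 5 hours and 18 minutes leg 3 → 4:45 PM UTC.
Oakridge City is UTC+6:00, so local arrival = 4:45 PM + 6:00 = 10:45 PM on Jan 9.

10:45 PM on January 9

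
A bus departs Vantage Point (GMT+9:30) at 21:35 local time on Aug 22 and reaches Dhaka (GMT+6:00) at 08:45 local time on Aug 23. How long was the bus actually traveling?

14 hours 40 minutes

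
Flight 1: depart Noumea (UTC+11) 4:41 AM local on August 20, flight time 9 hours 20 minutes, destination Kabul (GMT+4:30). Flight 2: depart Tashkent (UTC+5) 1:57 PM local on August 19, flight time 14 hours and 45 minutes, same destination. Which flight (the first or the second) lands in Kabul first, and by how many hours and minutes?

Flight 1 in UTC: 4:41 AM − 11:00 = 5:41 PM on Aug 19.
+9 hours 20 minutes → arrive 3:01 AM UTC on Aug 20.
Flight 2 in UTC: 1:57 PM − 5:00 = 8:57 AM on Aug 19.
+14 hours 45 minutes → arrive 11:42 PM UTC on Aug 19.
Flight 2 lands earlier by 3 hours 19 minutes.

the second, by 3 hours 19 minutes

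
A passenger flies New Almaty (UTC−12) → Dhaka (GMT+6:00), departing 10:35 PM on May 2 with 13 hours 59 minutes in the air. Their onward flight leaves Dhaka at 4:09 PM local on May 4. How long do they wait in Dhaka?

9 hours 35 minutes

Convert departure to UTC: 10:35 PM + 12:00 = 10:35 AM UTC on May 3.
Add 13 hours 59 minutes flight time → 12:34 AM UTC (May 4).
Dhaka is UTC+6:00, so local arrival = 12:34 AM + 6:00 = 6:34 AM on May 4.
Layover = 4:09 PM − 6:34 AM = 9 hours 35 minutes.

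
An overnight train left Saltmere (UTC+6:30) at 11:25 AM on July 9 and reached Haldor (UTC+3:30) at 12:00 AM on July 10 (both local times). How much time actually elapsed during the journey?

15 hours 35 minutes

Haldor is 3:00 behind Saltmere.
Clock-face elapsed time (ignoring zones) is 12 hours 35 minutes.
Actual elapsed = 12 hours 35 minutes + 3:00 = 15 hours 35 minutes.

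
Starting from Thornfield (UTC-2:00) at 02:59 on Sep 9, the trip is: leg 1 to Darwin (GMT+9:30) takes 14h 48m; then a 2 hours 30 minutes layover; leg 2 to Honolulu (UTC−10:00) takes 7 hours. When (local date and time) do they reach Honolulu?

19:17 on Sep 9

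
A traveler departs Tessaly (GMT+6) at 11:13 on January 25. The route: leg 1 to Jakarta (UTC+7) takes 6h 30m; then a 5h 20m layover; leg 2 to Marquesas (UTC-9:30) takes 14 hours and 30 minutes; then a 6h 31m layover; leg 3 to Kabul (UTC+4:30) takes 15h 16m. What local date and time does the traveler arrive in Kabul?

09:50 on January 27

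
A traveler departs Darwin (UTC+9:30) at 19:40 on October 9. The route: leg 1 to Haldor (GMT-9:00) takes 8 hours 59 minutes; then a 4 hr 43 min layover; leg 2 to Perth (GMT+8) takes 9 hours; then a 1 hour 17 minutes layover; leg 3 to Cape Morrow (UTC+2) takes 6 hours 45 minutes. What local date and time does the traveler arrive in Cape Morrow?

Convert departure to UTC: 19:40 − 9:30 = 10:10 UTC on Oct 9.
Add 8 hours 59 minutes leg 1 → 19:09 UTC.
Add 4 hours and 43 minutes layover in Haldor → 23:52 UTC.
Add 9 hours leg 2 → 08:52 UTC (Oct 10).
Add 1 hour 17 minutes layover in Perth → 10:09 UTC.
Add 6 hours 45 minutes leg 3 → 16:54 UTC.
Cape Morrow is UTC+2:00, so local arrival = 16:54 + 2:00 = 18:54 on Oct 10.

18:54 on Oct 10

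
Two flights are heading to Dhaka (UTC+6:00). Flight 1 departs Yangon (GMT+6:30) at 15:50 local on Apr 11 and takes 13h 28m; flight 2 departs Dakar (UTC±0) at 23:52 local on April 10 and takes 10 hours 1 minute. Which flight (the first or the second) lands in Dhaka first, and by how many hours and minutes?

Flight 1 in UTC: 15:50 − 6:30 = 09:20 on Apr 11.
+13 hours and 28 minutes → arrive 22:48 UTC on Apr 11.
Flight 2 departs at 23:52 UTC (Apr 10).
+10 hours 1 minute → arrive 09:53 UTC on Apr 11.
Flight 2 lands earlier by 12 hours 55 minutes.

the second, by 12 hours 55 minutes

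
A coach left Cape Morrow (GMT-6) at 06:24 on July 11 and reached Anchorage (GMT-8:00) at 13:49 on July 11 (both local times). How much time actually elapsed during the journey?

9 hours 25 minutes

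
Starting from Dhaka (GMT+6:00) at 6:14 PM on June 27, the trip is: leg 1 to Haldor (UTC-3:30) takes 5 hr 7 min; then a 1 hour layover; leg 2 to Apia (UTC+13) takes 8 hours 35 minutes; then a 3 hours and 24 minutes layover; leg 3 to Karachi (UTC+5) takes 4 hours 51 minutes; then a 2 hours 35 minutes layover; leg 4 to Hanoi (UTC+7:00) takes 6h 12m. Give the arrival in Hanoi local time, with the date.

2:58 AM on June 29

Convert departure to UTC: 6:14 PM − 6:00 = 12:14 PM UTC on Jun 27.
Add 5 hours 7 minutes leg 1 → 5:21 PM UTC.
Add 1 hour layover in Haldor → 6:21 PM UTC.
Add 8 hours and 35 minutes leg 2 → 2:56 AM UTC (Jun 28).
Add 3 hours 24 minutes layover in Apia → 6:20 AM UTC.
Add 4 hours 51 minutes leg 3 → 11:11 AM UTC.
Add 2 hours 35 minutes layover in Karachi → 1:46 PM UTC.
Add 6 hours 12 minutes leg 4 → 7:58 PM UTC.
Hanoi is UTC+7:00, so local arrival = 7:58 PM + 7:00 = 2:58 AM on Jun 29.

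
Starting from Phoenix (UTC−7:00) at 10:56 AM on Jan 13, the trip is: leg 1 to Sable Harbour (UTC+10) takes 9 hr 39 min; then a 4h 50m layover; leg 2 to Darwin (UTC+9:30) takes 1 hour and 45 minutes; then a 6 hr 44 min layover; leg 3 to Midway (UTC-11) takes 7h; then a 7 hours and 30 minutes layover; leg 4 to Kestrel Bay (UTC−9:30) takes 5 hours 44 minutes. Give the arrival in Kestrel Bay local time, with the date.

Convert departure to UTC: 10:56 AM + 7:00 = 5:56 PM UTC on Jan 13.
Add 9 hours 39 minutes leg 1 → 3:35 AM UTC (Jan 14).
Add 4 hours 50 minutes layover in Sable Harbour → 8:25 AM UTC.
Add 1 hour 45 minutes leg 2 → 10:10 AM UTC.
Add 6 hours 44 minutes layover in Darwin → 4:54 PM UTC.
Add 7 hours leg 3 → 11:54 PM UTC.
Add 7 hours 30 minutes layover in Midway → 7:24 AM UTC (Jan 15).
Add 5 hours and 44 minutes leg 4 → 1:08 PM UTC.
Kestrel Bay is UTC−9:30, so local arrival = 1:08 PM − 9:30 = 3:38 AM on Jan 15.

3:38 AM on January 15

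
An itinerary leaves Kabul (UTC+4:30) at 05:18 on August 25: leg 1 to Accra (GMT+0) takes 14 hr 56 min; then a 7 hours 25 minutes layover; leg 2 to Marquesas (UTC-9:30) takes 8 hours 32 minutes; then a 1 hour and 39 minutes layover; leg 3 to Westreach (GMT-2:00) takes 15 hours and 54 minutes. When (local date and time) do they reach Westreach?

Convert departure to UTC: 05:18 − 4:30 = 00:48 UTC on Aug 25.
Add 14 hours and 56 minutes leg 1 → 15:44 UTC.
Add 7 hours and 25 minutes layover in Accra → 23:09 UTC.
Add 8 hours 32 minutes leg 2 → 07:41 UTC (Aug 26).
Add 1 hour 39 minutes layover in Marquesas → 09:20 UTC.
Add 15 hours and 54 minutes leg 3 → 01:14 UTC (Aug 27).
Westreach is UTC−2:00, so local arrival = 01:14 − 2:00 = 23:14 on Aug 26.

23:14 on August 26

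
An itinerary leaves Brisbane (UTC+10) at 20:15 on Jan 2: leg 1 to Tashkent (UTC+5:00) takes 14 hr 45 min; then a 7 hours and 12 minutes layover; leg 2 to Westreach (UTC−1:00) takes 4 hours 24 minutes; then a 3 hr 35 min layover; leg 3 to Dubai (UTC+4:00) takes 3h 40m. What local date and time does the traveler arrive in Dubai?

Convert departure to UTC: 20:15 − 10:00 = 10:15 UTC on Jan 2.
Add 14 hours and 45 minutes leg 1 → 01:00 UTC (Jan 3).
Add 7 hours 12 minutes layover in Tashkent → 08:12 UTC.
Add 4 hours and 24 minutes leg 2 → 12:36 UTC.
Add 3 hours 35 minutes layover in Westreach → 16:11 UTC.
Add 3 hours 40 minutes leg 3 → 19:51 UTC.
Dubai is UTC+4:00, so local arrival = 19:51 + 4:00 = 23:51 on Jan 3.

23:51 on January 3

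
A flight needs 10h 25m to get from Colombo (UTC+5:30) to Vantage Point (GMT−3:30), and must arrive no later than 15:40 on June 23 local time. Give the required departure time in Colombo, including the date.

14:15 on Jun 23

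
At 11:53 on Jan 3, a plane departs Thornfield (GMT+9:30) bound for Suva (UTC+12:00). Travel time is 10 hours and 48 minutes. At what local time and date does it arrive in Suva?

Convert departure to UTC: 11:53 − 9:30 = 02:23 UTC on Jan 3.
Add 10 hours and 48 minutes travel time → 13:11 UTC.
Suva is UTC+12:00, so local arrival = 13:11 + 12:00 = 01:11 on Jan 4.

01:11 on January 4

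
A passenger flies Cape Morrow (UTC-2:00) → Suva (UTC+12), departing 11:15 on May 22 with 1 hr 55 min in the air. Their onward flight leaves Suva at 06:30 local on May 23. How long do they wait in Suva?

3 hours 20 minutes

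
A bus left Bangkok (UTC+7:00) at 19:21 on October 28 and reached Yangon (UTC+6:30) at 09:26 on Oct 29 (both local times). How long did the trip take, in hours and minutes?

14 hours 35 minutes

Yangon is 0:30 behind Bangkok.
Clock-face elapsed time (ignoring zones) is 14 hours 5 minutes.
Actual elapsed = 14 hours 5 minutes + 0:30 = 14 hours 35 minutes.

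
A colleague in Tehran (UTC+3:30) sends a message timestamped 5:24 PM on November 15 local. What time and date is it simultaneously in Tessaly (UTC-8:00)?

5:54 AM on Nov 15

Tessaly is 11:30 behind Tehran.
Shift by the zone difference: 5:24 PM − 11:30 = 5:54 AM on Nov 15 in Tessaly.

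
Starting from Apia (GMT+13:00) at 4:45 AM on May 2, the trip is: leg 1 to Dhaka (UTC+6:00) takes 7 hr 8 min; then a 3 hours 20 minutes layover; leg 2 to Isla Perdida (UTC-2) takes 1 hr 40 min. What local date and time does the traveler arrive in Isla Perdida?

Convert departure to UTC: 4:45 AM − 13:00 = 3:45 PM UTC on May 1.
Add 7 hours and 8 minutes leg 1 → 10:53 PM UTC.
Add 3 hours 20 minutes layover in Dhaka → 2:13 AM UTC (May 2).
Add 1 hour and 40 minutes leg 2 → 3:53 AM UTC.
Isla Perdida is UTC−2:00, so local arrival = 3:53 AM − 2:00 = 1:53 AM on May 2.

1:53 AM on May 2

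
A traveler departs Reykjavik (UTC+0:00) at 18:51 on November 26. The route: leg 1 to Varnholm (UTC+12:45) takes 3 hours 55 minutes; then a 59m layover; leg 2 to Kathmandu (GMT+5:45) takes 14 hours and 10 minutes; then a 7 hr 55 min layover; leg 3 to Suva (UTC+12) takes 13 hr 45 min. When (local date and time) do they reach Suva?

Reykjavik is at UTC+0, so departure is already 18:51 UTC on Nov 26.
Add 3 hours and 55 minutes leg 1 → 22:46 UTC.
Add 59 minutes layover in Varnholm → 23:45 UTC.
Add 14 hours 10 minutes leg 2 → 13:55 UTC (Nov 27).
Add 7 hours 55 minutes layover in Kathmandu → 21:50 UTC.
Add 13 hours 45 minutes leg 3 → 11:35 UTC (Nov 28).
Suva is UTC+12:00, so local arrival = 11:35 + 12:00 = 23:35 on Nov 28.

23:35 on November 28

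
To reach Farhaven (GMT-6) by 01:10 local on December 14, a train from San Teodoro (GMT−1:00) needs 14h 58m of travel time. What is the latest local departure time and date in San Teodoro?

15:12 on December 13

Target arrival in UTC: 01:10 + 6:00 = 07:10 on Dec 14.
Subtract 14 hours 58 minutes → departure 16:12 UTC on Dec 13.
San Teodoro is UTC−1:00: 16:12 − 1:00 = 15:12 on Dec 13.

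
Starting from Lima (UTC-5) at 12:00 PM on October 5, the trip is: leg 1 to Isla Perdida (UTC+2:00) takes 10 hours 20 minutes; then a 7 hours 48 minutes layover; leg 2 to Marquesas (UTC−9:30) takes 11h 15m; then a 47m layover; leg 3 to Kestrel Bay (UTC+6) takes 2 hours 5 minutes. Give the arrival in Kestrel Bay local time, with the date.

Convert departure to UTC: 12:00 PM + 5:00 = 5:00 PM UTC on Oct 5.
Add 10 hours and 20 minutes leg 1 → 3:20 AM UTC (Oct 6).
Add 7 hours 48 minutes layover in Isla Perdida → 11:08 AM UTC.
Add 11 hours 15 minutes leg 2 → 10:23 PM UTC.
Add 47 minutes layover in Marquesas → 11:10 PM UTC.
Add 2 hours 5 minutes leg 3 → 1:15 AM UTC (Oct 7).
Kestrel Bay is UTC+6:00, so local arrival = 1:15 AM + 6:00 = 7:15 AM on Oct 7.

7:15 AM on October 7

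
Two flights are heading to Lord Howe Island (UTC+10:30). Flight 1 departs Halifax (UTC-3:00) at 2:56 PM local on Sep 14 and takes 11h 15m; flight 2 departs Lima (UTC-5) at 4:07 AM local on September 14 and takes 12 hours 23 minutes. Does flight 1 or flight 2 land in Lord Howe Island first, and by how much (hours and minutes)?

Flight 1 in UTC: 2:56 PM + 3:00 = 5:56 PM on Sep 14.
+11 hours and 15 minutes → arrive 5:11 AM UTC on Sep 15.
Flight 2 in UTC: 4:07 AM + 5:00 = 9:07 AM on Sep 14.
+12 hours 23 minutes → arrive 9:30 PM UTC on Sep 14.
Flight 2 lands earlier by 7 hours 41 minutes.

the second, by 7 hours 41 minutes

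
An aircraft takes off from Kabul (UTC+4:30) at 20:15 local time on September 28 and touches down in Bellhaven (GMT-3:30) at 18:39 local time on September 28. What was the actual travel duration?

Bellhaven is 8:00 behind Kabul.
Clock-face elapsed time (ignoring zones) is −1 hour 36 minutes.
Actual elapsed = −1 hour 36 minutes + 8:00 = 6 hours 24 minutes.

6 hours 24 minutes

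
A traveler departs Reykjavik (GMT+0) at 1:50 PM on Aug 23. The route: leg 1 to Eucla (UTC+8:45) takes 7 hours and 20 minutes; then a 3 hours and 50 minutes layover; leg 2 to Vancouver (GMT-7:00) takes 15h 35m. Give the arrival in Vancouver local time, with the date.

Reykjavik is at UTC+0, so departure is already 1:50 PM UTC on Aug 23.
Add 7 hours 20 minutes leg 1 → 9:10 PM UTC.
Add 3 hours and 50 minutes layover in Eucla → 1:00 AM UTC (Aug 24).
Add 15 hours and 35 minutes leg 2 → 4:35 PM UTC.
Vancouver is UTC−7:00, so local arrival = 4:35 PM − 7:00 = 9:35 AM on Aug 24.

9:35 AM on August 24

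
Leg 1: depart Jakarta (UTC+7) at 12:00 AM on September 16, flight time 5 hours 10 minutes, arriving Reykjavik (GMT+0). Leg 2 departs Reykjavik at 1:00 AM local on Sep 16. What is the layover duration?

2 hours 50 minutes

Convert departure to UTC: 12:00 AM − 7:00 = 5:00 PM UTC on Sep 15.
Add 5 hours 10 minutes flight time → 10:10 PM UTC.
Reykjavik is UTC+0, so local arrival is the same: 10:10 PM on Sep 15.
Layover = 1:00 AM − 10:10 PM (+1 day) = 2 hours 50 minutes.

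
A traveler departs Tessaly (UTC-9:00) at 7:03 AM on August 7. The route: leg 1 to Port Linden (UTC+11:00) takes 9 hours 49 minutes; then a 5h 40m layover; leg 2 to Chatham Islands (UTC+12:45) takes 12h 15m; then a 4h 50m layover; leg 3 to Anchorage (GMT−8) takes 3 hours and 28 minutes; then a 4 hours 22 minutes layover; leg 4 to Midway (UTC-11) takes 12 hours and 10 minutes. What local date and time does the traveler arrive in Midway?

9:37 AM on Aug 9

Convert departure to UTC: 7:03 AM + 9:00 = 4:03 PM UTC on Aug 7.
Add 9 hours and 49 minutes leg 1 → 1:52 AM UTC (Aug 8).
Add 5 hours and 40 minutes layover in Port Linden → 7:32 AM UTC.
Add 12 hours 15 minutes leg 2 → 7:47 PM UTC.
Add 4 hours and 50 minutes layover in Chatham Islands → 12:37 AM UTC (Aug 9).
Add 3 hours and 28 minutes leg 3 → 4:05 AM UTC.
Add 4 hours 22 minutes layover in Anchorage → 8:27 AM UTC.
Add 12 hours and 10 minutes leg 4 → 8:37 PM UTC.
Midway is UTC−11:00, so local arrival = 8:37 PM − 11:00 = 9:37 AM on Aug 9.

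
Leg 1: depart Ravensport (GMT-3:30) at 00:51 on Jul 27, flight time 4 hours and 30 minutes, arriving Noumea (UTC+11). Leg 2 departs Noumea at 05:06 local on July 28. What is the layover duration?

9 hours 15 minutes

Convert departure to UTC: 00:51 + 3:30 = 04:21 UTC on Jul 27.
Add 4 hours 30 minutes flight time → 08:51 UTC.
Noumea is UTC+11:00, so local arrival = 08:51 + 11:00 = 19:51 on Jul 27.
Layover = 05:06 − 19:51 (+1 day) = 9 hours 15 minutes.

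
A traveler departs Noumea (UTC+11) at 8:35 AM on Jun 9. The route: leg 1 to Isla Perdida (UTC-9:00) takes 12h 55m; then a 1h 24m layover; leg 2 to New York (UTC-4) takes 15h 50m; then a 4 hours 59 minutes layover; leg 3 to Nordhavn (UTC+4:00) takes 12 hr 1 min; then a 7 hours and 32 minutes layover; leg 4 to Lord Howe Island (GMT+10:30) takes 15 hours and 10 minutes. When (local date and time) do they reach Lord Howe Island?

5:56 AM on Jun 12

Convert departure to UTC: 8:35 AM − 11:00 = 9:35 PM UTC on Jun 8.
Add 12 hours and 55 minutes leg 1 → 10:30 AM UTC (Jun 9).
Add 1 hour 24 minutes layover in Isla Perdida → 11:54 AM UTC.
Add 15 hours 50 minutes leg 2 → 3:44 AM UTC (Jun 10).
Add 4 hours and 59 minutes layover in New York → 8:43 AM UTC.
Add 12 hours 1 minute leg 3 → 8:44 PM UTC.
Add 7 hours 32 minutes layover in Nordhavn → 4:16 AM UTC (Jun 11).
Add 15 hours and 10 minutes leg 4 → 7:26 PM UTC.
Lord Howe Island is UTC+10:30, so local arrival = 7:26 PM + 10:30 = 5:56 AM on Jun 12.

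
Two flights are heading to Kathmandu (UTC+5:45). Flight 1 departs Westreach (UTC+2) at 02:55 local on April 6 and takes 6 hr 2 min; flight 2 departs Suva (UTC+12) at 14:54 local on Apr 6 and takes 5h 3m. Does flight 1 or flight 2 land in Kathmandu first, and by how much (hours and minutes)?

the first, by 1 hour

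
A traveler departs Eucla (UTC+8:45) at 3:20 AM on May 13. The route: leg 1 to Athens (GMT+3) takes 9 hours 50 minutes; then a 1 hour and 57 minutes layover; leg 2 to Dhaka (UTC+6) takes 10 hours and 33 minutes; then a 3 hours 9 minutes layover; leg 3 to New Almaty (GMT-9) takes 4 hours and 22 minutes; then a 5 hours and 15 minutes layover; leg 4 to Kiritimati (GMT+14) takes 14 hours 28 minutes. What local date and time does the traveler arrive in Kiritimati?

Convert departure to UTC: 3:20 AM − 8:45 = 6:35 PM UTC on May 12.
Add 9 hours and 50 minutes leg 1 → 4:25 AM UTC (May 13).
Add 1 hour 57 minutes layover in Athens → 6:22 AM UTC.
Add 10 hours and 33 minutes leg 2 → 4:55 PM UTC.
Add 3 hours and 9 minutes layover in Dhaka → 8:04 PM UTC.
Add 4 hours and 22 minutes leg 3 → 12:26 AM UTC (May 14).
Add 5 hours 15 minutes layover in New Almaty → 5:41 AM UTC.
Add 14 hours 28 minutes leg 4 → 8:09 PM UTC.
Kiritimati is UTC+14:00, so local arrival = 8:09 PM + 14:00 = 10:09 AM on May 15.

10:09 AM on May 15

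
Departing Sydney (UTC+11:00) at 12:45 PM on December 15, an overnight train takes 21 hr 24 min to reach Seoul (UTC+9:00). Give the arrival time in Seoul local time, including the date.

Convert departure to UTC: 12:45 PM − 11:00 = 1:45 AM UTC on Dec 15.
Add 21 hours and 24 minutes travel time → 11:09 PM UTC.
Seoul is UTC+9:00, so local arrival = 11:09 PM + 9:00 = 8:09 AM on Dec 16.

8:09 AM on December 16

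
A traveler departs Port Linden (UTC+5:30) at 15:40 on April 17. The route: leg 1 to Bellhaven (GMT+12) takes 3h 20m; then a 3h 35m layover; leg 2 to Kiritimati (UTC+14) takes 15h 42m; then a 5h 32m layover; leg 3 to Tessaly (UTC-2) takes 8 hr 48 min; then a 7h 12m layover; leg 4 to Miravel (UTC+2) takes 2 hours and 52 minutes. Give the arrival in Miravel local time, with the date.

Convert departure to UTC: 15:40 − 5:30 = 10:10 UTC on Apr 17.
Add 3 hours and 20 minutes leg 1 → 13:30 UTC.
Add 3 hours 35 minutes layover in Bellhaven → 17:05 UTC.
Add 15 hours and 42 minutes leg 2 → 08:47 UTC (Apr 18).
Add 5 hours 32 minutes layover in Kiritimati → 14:19 UTC.
Add 8 hours and 48 minutes leg 3 → 23:07 UTC.
Add 7 hours 12 minutes layover in Tessaly → 06:19 UTC (Apr 19).
Add 2 hours and 52 minutes leg 4 → 09:11 UTC.
Miravel is UTC+2:00, so local arrival = 09:11 + 2:00 = 11:11 on Apr 19.

11:11 on Apr 19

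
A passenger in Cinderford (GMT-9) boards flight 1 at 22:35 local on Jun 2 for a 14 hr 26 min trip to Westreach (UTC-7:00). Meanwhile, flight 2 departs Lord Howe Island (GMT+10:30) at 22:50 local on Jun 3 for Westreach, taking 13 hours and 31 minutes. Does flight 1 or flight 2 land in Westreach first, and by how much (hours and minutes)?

the first, by 3 hours 50 minutes

Flight 1 in UTC: 22:35 + 9:00 = 07:35 on Jun 3.
+14 hours 26 minutes → arrive 22:01 UTC on Jun 3.
Flight 2 in UTC: 22:50 − 10:30 = 12:20 on Jun 3.
+13 hours 31 minutes → arrive 01:51 UTC on Jun 4.
Flight 1 lands earlier by 3 hours 50 minutes.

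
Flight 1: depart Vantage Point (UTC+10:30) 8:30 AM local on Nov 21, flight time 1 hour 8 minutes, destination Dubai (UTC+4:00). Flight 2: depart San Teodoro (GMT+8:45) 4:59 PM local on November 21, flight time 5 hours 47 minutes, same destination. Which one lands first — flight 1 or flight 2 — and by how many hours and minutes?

the first, by 14 hours 53 minutes

Flight 1 in UTC: 8:30 AM − 10:30 = 10:00 PM on Nov 20.
+1 hour and 8 minutes → arrive 11:08 PM UTC on Nov 20.
Flight 2 in UTC: 4:59 PM − 8:45 = 8:14 AM on Nov 21.
+5 hours 47 minutes → arrive 2:01 PM UTC on Nov 21.
Flight 1 lands earlier by 14 hours 53 minutes.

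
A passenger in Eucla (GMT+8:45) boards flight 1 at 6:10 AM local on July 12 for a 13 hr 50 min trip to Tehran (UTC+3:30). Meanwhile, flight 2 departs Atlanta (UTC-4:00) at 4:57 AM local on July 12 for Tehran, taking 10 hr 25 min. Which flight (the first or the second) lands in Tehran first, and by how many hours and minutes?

the first, by 8 hours 7 minutes

Flight 1 in UTC: 6:10 AM − 8:45 = 9:25 PM on Jul 11.
+13 hours and 50 minutes → arrive 11:15 AM UTC on Jul 12.
Flight 2 in UTC: 4:57 AM + 4:00 = 8:57 AM on Jul 12.
+10 hours and 25 minutes → arrive 7:22 PM UTC on Jul 12.
Flight 1 lands earlier by 8 hours 7 minutes.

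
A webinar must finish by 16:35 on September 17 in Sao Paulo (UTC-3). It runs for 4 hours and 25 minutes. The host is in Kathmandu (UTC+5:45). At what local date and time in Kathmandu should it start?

Target end time in UTC: 16:35 + 3:00 = 19:35 on Sep 17.
Subtract 4 hours and 25 minutes → start 15:10 UTC on Sep 17.
Kathmandu is UTC+5:45: 15:10 + 5:45 = 20:55 on Sep 17.

20:55 on September 17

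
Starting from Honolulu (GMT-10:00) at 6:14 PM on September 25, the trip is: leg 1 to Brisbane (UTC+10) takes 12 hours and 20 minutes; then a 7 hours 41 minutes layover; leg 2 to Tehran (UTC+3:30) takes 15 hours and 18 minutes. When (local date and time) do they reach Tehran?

Convert departure to UTC: 6:14 PM + 10:00 = 4:14 AM UTC on Sep 26.
Add 12 hours 20 minutes leg 1 → 4:34 PM UTC.
Add 7 hours 41 minutes layover in Brisbane → 12:15 AM UTC (Sep 27).
Add 15 hours 18 minutes leg 2 → 3:33 PM UTC.
Tehran is UTC+3:30, so local arrival = 3:33 PM + 3:30 = 7:03 PM on Sep 27.

7:03 PM on September 27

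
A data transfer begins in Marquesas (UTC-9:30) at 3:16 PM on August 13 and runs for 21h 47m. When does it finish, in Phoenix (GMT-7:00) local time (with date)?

Phoenix is 2:30 ahead of Marquesas.
After 21 hours and 47 minutes it is 1:03 PM (Aug 14) in Marquesas.
Shift by the zone difference: 1:03 PM + 2:30 = 3:33 PM on Aug 14 in Phoenix.

3:33 PM on August 14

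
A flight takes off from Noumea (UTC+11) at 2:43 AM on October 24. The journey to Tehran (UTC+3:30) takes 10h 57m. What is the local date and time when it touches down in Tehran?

6:10 AM on Oct 24

Tehran is 7:30 behind Noumea.
After 10 hours 57 minutes it is 1:40 PM in Noumea.
Shift by the zone difference: 1:40 PM − 7:30 = 6:10 AM on Oct 24 in Tehran.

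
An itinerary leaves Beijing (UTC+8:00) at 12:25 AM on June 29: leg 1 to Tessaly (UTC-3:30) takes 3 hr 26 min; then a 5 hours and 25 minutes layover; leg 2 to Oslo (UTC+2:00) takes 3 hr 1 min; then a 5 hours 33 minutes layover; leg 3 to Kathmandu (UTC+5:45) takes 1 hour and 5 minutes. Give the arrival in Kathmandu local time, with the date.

Convert departure to UTC: 12:25 AM − 8:00 = 4:25 PM UTC on Jun 28.
Add 3 hours and 26 minutes leg 1 → 7:51 PM UTC.
Add 5 hours 25 minutes layover in Tessaly → 1:16 AM UTC (Jun 29).
Add 3 hours 1 minute leg 2 → 4:17 AM UTC.
Add 5 hours 33 minutes layover in Oslo → 9:50 AM UTC.
Add 1 hour and 5 minutes leg 3 → 10:55 AM UTC.
Kathmandu is UTC+5:45, so local arrival = 10:55 AM + 5:45 = 4:40 PM on Jun 29.

4:40 PM on June 29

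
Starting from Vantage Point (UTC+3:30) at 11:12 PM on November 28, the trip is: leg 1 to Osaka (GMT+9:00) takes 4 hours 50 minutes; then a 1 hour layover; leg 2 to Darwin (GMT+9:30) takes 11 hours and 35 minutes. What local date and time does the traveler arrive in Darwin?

10:37 PM on November 29

Convert departure to UTC: 11:12 PM − 3:30 = 7:42 PM UTC on Nov 28.
Add 4 hours 50 minutes leg 1 → 12:32 AM UTC (Nov 29).
Add 1 hour layover in Osaka → 1:32 AM UTC.
Add 11 hours 35 minutes leg 2 → 1:07 PM UTC.
Darwin is UTC+9:30, so local arrival = 1:07 PM + 9:30 = 10:37 PM on Nov 29.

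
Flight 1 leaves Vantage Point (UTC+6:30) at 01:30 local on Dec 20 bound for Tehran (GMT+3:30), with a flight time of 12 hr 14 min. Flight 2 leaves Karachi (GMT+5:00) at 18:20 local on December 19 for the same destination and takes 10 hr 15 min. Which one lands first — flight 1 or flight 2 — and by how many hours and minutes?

Flight 1 in UTC: 01:30 − 6:30 = 19:00 on Dec 19.
+12 hours 14 minutes → arrive 07:14 UTC on Dec 20.
Flight 2 in UTC: 18:20 − 5:00 = 13:20 on Dec 19.
+10 hours 15 minutes → arrive 23:35 UTC on Dec 19.
Flight 2 lands earlier by 7 hours 39 minutes.

the second, by 7 hours 39 minutes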